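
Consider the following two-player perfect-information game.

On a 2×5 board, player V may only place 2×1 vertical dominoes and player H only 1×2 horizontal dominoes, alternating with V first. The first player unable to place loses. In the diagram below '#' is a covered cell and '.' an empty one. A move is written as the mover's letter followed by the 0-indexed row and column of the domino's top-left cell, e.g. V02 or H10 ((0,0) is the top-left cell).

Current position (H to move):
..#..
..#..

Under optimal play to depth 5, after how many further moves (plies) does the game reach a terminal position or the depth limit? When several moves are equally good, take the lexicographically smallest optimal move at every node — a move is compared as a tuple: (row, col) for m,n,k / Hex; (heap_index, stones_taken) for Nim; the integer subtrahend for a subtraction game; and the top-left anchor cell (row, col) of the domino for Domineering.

[..#../..#..] H move#1: H00:-1/###../..#..*, H03:-1/..###/..#.., H10:-1/..#../###.., H13:-1/..#../..###
[###../..#..] V move#2: V03:+1/####./..##.*, V04:+1/###.#/..#.#
[####./..##.] H move#3: H10:-1/####./####.*
[####./####.] V move#4: V04:+1/#####/#####*
[#####/#####] end (terminal -1, H#5); searched ..#../..#.. to 5

PV length from [..#../..#..]: 4 plies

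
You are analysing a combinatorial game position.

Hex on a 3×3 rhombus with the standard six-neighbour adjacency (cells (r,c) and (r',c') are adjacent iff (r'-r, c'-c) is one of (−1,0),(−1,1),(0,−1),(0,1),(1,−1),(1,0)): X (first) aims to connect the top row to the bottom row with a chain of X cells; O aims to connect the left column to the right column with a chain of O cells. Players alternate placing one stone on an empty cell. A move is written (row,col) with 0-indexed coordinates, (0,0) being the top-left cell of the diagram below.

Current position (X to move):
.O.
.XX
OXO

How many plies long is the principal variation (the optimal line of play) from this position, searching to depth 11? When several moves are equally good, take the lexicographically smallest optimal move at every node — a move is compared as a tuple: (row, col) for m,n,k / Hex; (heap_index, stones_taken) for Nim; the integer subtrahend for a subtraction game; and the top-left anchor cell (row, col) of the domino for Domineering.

PV length from [.O./.XX/OXO]: 3 plies

ply 1, X at .O./.XX/OXO | (0,0)=+1→XO./.XX/OXO*; (0,2)=+1→.OX/.XX/OXO; (1,0)=+1→.O./XXX/OXO
ply 2, O at XO./.XX/OXO | (0,2)=-1→XOO/.XX/OXO*; (1,0)=-1→XO./OXX/OXO
ply 3, X at XOO/.XX/OXO | (1,0)=+1→XOO/XXX/OXO*
ply 4: XOO/XXX/OXO is terminal -1 (O); from .O./.XX/OXO depth 11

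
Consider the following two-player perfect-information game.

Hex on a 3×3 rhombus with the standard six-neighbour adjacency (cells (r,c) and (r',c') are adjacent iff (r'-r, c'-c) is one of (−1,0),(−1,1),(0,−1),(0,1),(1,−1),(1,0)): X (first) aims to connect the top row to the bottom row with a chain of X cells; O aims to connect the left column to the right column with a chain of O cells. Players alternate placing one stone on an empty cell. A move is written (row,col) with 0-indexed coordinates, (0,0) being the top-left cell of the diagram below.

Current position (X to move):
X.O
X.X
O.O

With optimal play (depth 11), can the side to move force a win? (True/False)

X winning at [X.O/X.X/O.O]: False

ply 1, X at X.O/X.X/O.O | (0,1)=-1→XXO/X.X/O.O*; (1,1)=-1→X.O/XXX/O.O; (2,1)=-1→X.O/X.X/OXO
ply 2, O at XXO/X.X/O.O | (1,1)=+1→XXO/XOX/O.O*; (2,1)=+1→XXO/X.X/OOO
ply 3: XXO/XOX/O.O is terminal -1 (X); from X.O/X.X/O.O depth 11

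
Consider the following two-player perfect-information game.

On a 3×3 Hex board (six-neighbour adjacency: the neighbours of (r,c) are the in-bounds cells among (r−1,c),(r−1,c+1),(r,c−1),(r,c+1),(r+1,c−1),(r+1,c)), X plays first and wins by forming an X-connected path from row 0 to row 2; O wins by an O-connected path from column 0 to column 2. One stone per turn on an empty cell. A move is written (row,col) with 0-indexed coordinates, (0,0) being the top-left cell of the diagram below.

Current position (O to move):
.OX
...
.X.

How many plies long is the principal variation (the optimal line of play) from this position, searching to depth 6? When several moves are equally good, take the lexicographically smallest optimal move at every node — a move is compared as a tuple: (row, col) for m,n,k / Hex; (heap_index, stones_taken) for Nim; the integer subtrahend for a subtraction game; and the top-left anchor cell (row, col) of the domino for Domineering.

PV length from [.OX/.../.X.]: 4 plies

[.OX/.../.X.] O move#1: (0,0):-1/OOX/.../.X.*, (1,0):-1/.OX/O../.X., (1,1):-1/.OX/.O./.X., (1,2):-1/.OX/..O/.X., (2,0):-1/.OX/.../OX., (2,2):-1/.OX/.../.XO
[OOX/.../.X.] X move#2: (1,0):+1/OOX/X../.X.*, (1,1):+1/OOX/.X./.X., (1,2):+1/OOX/..X/.X., (2,0):+1/OOX/.../XX., (2,2):+1/OOX/.../.XX
[OOX/X../.X.] O move#3: (1,1):-1/OOX/XO./.X.*, (1,2):-1/OOX/X.O/.X., (2,0):-1/OOX/X../OX., (2,2):-1/OOX/X../.XO
[OOX/XO./.X.] X move#4: (1,2):+1/OOX/XOX/.X.*, (2,0):-1/OOX/XO./XX., (2,2):-1/OOX/XO./.XX
[OOX/XOX/.X.] end (terminal -1, O#5); searched .OX/.../.X. to 6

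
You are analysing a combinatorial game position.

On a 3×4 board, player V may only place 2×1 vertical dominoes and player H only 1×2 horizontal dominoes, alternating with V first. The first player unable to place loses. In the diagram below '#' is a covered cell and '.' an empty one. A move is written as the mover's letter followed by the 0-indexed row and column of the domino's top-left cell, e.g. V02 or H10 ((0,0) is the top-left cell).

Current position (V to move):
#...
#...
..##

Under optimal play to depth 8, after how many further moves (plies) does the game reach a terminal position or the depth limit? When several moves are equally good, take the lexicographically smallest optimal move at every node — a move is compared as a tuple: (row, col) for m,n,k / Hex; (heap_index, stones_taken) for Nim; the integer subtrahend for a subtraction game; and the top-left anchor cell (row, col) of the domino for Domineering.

PV length from [#.../#.../..##]: 3 plies

ply 1, V at #.../#.../..## | V01=-1→##../##../..##; V02=+1→#.#./#.#./..##*; V03=-1→#..#/#..#/..##; V11=-1→#.../##../.###
ply 2, H at #.#./#.#./..## | H20=-1→#.#./#.#./####*
ply 3, V at #.#./#.#./#### | V01=+1→###./###./####*; V03=+1→#.##/#.##/####
ply 4: ###./###./#### is terminal -1 (H); from #.../#.../..## depth 8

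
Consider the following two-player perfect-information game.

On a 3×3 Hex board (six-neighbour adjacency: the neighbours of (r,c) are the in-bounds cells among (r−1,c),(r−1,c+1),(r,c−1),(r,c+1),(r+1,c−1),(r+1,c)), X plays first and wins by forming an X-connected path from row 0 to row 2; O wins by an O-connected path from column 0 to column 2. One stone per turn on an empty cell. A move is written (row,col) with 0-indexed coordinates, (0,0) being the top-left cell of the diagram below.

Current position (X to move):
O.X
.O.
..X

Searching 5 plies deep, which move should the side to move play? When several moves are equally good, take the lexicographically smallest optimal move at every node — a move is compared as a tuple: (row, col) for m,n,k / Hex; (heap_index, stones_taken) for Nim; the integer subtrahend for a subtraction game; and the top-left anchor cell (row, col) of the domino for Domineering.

X's best at [O.X/.O./..X]: (1,2)

[O.X/.O./..X] X move#1: (0,1):-1/OXX/.O./..X, (1,0):-1/O.X/XO./..X, (1,2):+1/O.X/.OX/..X*, (2,0):-1/O.X/.O./X.X, (2,1):-1/O.X/.O./.XX
[O.X/.OX/..X] end (terminal -1, O#2); searched O.X/.O./..X to 5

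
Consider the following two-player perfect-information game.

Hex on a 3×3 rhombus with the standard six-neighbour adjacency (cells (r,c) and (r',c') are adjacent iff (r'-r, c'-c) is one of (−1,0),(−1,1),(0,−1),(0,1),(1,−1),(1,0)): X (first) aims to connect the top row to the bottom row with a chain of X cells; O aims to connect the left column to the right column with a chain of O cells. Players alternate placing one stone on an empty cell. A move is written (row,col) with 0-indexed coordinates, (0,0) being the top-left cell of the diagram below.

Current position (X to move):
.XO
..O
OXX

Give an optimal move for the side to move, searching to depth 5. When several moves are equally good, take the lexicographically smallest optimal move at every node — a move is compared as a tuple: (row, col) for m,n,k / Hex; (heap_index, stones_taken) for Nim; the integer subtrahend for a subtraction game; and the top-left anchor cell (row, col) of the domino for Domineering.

X's best at [.XO/..O/OXX]: (1,1)

[.XO/..O/OXX] X move#1: (0,0):-1/XXO/..O/OXX, (1,0):-1/.XO/X.O/OXX, (1,1):+1/.XO/.XO/OXX*
[.XO/.XO/OXX] end (terminal -1, O#2); searched .XO/..O/OXX to 5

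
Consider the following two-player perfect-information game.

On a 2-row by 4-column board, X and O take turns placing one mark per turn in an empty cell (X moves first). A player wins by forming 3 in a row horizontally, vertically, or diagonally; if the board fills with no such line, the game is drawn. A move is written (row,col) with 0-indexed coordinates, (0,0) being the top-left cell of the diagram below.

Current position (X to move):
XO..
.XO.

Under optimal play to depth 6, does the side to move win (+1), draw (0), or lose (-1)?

value(XO../.XO., X) = 0

p1 X@[XO../.XO.]: (0,2)[XOX./.XO.]+0* (0,3)[XO.X/.XO.]+0 (1,0)[XO../XXO.]+0 (1,3)[XO../.XOX]+0
p2 O@[XOX./.XO.]: (0,3)[XOXO/.XO.]+0* (1,0)[XOX./OXO.]+0 (1,3)[XOX./.XOO]+0
p3 X@[XOXO/.XO.]: (1,0)[XOXO/XXO.]+0* (1,3)[XOXO/.XOX]+0
p4 O@[XOXO/XXO.]: (1,3)[XOXO/XXOO]+0*
p5 X@[XOXO/XXOO] terminal +0; root [XO../.XO.] d6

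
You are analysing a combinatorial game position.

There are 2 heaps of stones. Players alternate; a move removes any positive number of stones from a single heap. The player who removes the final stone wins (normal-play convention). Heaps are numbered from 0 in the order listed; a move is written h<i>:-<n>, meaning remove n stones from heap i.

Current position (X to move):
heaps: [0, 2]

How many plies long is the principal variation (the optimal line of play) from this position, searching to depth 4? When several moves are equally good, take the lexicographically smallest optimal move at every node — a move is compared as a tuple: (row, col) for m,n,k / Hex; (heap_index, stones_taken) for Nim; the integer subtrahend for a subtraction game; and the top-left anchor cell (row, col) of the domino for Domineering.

[(0,2)] X move#1: h1:-1:-1/(0,1), h1:-2:+1/(0,0)*
[(0,0)] end (terminal -1, O#2); searched (0,2) to 4

PV length from [(0,2)]: 1 ply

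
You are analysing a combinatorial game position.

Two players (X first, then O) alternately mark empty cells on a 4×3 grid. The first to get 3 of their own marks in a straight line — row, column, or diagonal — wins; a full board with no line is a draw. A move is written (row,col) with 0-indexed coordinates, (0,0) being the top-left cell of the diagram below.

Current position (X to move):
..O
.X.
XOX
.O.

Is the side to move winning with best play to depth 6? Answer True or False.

X winning at [..O/.X./XOX/.O.]: True

ply 1, X at ..O/.X./XOX/.O. | (0,0)=+1→X.O/.X./XOX/.O.*; (0,1)=+1→.XO/.X./XOX/.O.; (1,0)=+1→..O/XX./XOX/.O.; (1,2)=+1→..O/.XX/XOX/.O.; (3,0)=+1→..O/.X./XOX/XO.; (3,2)=+1→..O/.X./XOX/.OX
ply 2: X.O/.X./XOX/.O. is terminal -1 (O); from ..O/.X./XOX/.O. depth 6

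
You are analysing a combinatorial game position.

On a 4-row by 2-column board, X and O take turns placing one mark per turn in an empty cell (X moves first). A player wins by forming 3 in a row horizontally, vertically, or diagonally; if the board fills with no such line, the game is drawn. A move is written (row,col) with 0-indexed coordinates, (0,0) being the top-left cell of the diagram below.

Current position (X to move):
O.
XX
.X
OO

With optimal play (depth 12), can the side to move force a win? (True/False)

X winning at [O./XX/.X/OO]: True

p1 X@[O./XX/.X/OO]: (0,1)[OX/XX/.X/OO]+1* (2,0)[O./XX/XX/OO]+0
p2 O@[OX/XX/.X/OO] terminal -1; root [O./XX/.X/OO] d12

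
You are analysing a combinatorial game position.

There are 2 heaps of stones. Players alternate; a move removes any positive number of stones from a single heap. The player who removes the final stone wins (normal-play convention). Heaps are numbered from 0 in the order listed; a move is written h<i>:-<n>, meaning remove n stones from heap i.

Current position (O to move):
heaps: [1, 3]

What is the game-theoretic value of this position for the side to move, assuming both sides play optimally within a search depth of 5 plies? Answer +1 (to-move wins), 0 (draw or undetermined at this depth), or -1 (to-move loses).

value((1,3), O) = +1

ply 1, O at (1,3) | h0:-1=-1→(0,3); h1:-1=-1→(1,2); h1:-2=+1→(1,1)*; h1:-3=-1→(1,0)
ply 2, X at (1,1) | h0:-1=-1→(0,1)*; h1:-1=-1→(1,0)
ply 3, O at (0,1) | h1:-1=+1→(0,0)*
ply 4: (0,0) is terminal -1 (X); from (1,3) depth 5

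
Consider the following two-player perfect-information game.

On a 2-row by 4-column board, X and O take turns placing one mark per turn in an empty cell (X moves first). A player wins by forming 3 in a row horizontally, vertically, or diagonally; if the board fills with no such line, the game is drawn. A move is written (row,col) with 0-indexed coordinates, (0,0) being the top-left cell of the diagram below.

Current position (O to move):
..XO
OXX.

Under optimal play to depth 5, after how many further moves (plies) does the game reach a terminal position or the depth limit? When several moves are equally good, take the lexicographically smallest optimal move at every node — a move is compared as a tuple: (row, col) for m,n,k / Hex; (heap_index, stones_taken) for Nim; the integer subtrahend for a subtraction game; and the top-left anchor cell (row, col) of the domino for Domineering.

p1 O@[..XO/OXX.]: (0,0)[O.XO/OXX.]-1 (0,1)[.OXO/OXX.]-1 (1,3)[..XO/OXXO]+0*
p2 X@[..XO/OXXO]: (0,0)[X.XO/OXXO]+0* (0,1)[.XXO/OXXO]+0
p3 O@[X.XO/OXXO]: (0,1)[XOXO/OXXO]+0*
p4 X@[XOXO/OXXO] terminal +0; root [..XO/OXX.] d5

PV length from [..XO/OXX.]: 3 plies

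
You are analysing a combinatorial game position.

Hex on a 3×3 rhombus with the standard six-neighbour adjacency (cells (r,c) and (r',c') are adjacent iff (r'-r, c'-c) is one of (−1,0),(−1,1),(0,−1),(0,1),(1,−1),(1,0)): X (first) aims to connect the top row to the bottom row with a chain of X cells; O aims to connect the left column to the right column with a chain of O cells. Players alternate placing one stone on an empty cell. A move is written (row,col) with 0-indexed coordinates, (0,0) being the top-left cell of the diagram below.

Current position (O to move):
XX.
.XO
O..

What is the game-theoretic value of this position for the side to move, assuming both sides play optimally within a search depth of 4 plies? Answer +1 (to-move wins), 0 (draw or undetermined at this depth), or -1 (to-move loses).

value(XX./.XO/O.., O) = +1

[XX./.XO/O..] O move#1: (0,2):-1/XXO/.XO/O.., (1,0):-1/XX./OXO/O.., (2,1):+1/XX./.XO/OO.*, (2,2):-1/XX./.XO/O.O
[XX./.XO/OO.] end (terminal -1, X#2); searched XX./.XO/O.. to 4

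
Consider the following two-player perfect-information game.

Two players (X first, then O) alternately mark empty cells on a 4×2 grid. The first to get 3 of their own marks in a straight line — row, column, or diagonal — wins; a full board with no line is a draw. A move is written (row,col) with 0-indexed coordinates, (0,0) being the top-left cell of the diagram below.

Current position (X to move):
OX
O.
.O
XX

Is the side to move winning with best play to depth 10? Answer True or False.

X winning at [OX/O./.O/XX]: False

ply 1, X at OX/O./.O/XX | (1,1)=-1→OX/OX/.O/XX; (2,0)=+0→OX/O./XO/XX*
ply 2, O at OX/O./XO/XX | (1,1)=+0→OX/OO/XO/XX*
ply 3: OX/OO/XO/XX is terminal +0 (X); from OX/O./.O/XX depth 10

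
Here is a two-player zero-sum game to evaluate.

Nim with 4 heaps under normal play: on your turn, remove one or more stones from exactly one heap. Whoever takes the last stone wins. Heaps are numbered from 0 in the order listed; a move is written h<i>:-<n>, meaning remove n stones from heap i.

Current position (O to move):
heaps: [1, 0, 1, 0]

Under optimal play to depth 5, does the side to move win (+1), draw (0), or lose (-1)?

ply 1, O at (1,0,1,0) | h0:-1=-1→(0,0,1,0)*; h2:-1=-1→(1,0,0,0)
ply 2, X at (0,0,1,0) | h2:-1=+1→(0,0,0,0)*
ply 3: (0,0,0,0) is terminal -1 (O); from (1,0,1,0) depth 5

value((1,0,1,0), O) = -1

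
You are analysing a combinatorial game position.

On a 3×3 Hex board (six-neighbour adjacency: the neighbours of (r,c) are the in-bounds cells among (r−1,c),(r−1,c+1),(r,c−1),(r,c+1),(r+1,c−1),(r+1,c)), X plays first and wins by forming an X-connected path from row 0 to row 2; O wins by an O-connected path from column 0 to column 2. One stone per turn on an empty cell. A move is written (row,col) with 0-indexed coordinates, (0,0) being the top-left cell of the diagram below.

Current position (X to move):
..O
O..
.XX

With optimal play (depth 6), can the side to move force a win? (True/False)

X winning at [..O/O../.XX]: False

p1 X@[..O/O../.XX]: (0,0)[X.O/O../.XX]-1* (0,1)[.XO/O../.XX]-1 (1,1)[..O/OX./.XX]-1 (1,2)[..O/O.X/.XX]-1 (2,0)[..O/O../XXX]-1
p2 O@[X.O/O../.XX]: (0,1)[XOO/O../.XX]+1* (1,1)[X.O/OO./.XX]+1 (1,2)[X.O/O.O/.XX]+1 (2,0)[X.O/O../OXX]+1
p3 X@[XOO/O../.XX] terminal -1; root [..O/O../.XX] d6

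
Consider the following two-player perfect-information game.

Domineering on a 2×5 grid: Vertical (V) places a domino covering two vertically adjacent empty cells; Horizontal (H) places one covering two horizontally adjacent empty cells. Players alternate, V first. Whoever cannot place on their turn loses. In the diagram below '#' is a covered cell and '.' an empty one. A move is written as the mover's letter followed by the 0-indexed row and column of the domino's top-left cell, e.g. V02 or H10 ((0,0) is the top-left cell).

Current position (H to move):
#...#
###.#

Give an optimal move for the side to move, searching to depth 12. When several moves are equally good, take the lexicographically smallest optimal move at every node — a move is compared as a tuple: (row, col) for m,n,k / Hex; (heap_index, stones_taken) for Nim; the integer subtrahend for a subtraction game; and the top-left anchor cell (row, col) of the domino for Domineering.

H's best at [#...#/###.#]: H02

ply 1, H at #...#/###.# | H01=-1→###.#/###.#; H02=+1→#.###/###.#*
ply 2: #.###/###.# is terminal -1 (V); from #...#/###.# depth 12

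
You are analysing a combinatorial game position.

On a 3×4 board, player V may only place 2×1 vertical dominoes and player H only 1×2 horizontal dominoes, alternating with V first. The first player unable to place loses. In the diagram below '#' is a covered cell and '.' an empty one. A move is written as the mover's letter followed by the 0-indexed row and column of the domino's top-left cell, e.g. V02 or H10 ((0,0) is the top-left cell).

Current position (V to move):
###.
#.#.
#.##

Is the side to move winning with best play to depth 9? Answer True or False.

V winning at [###./#.#./#.##]: True

ply 1, V at ###./#.#./#.## | V03=+1→####/#.##/#.##*; V11=+1→###./###./####
ply 2: ####/#.##/#.## is terminal -1 (H); from ###./#.#./#.## depth 9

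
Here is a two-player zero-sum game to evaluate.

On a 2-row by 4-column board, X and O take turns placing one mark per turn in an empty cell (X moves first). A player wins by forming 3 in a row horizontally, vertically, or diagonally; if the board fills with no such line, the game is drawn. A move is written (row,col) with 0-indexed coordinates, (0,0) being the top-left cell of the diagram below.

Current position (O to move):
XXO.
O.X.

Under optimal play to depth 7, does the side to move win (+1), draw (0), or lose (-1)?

value(XXO./O.X., O) = 0

[XXO./O.X.] O move#1: (0,3):+0/XXOO/O.X.*, (1,1):+0/XXO./OOX., (1,3):+0/XXO./O.XO
[XXOO/O.X.] X move#2: (1,1):+0/XXOO/OXX.*, (1,3):+0/XXOO/O.XX
[XXOO/OXX.] O move#3: (1,3):+0/XXOO/OXXO*
[XXOO/OXXO] end (terminal +0, X#4); searched XXO./O.X. to 7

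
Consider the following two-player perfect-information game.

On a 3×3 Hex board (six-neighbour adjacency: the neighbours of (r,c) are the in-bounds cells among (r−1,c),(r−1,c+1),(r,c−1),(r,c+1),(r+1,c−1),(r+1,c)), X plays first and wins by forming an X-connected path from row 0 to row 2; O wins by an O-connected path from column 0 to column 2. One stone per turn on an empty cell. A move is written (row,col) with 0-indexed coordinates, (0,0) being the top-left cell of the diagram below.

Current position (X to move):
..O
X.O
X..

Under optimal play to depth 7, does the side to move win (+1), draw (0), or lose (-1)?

value(..O/X.O/X.., X) = +1

[..O/X.O/X..] X move#1: (0,0):+1/X.O/X.O/X..*, (0,1):+1/.XO/X.O/X.., (1,1):+1/..O/XXO/X.., (2,1):+1/..O/X.O/XX., (2,2):+1/..O/X.O/X.X
[X.O/X.O/X..] end (terminal -1, O#2); searched ..O/X.O/X.. to 7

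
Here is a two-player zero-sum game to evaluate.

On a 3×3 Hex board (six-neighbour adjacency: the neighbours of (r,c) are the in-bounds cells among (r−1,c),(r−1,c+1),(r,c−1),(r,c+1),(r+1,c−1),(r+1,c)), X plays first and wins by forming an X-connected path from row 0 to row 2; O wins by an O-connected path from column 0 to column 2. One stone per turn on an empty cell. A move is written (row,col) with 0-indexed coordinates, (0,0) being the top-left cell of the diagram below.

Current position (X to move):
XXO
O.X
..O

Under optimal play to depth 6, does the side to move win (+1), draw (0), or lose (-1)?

p1 X@[XXO/O.X/..O]: (1,1)[XXO/OXX/..O]+1* (2,0)[XXO/O.X/X.O]-1 (2,1)[XXO/O.X/.XO]-1
p2 O@[XXO/OXX/..O]: (2,0)[XXO/OXX/O.O]-1* (2,1)[XXO/OXX/.OO]-1
p3 X@[XXO/OXX/O.O]: (2,1)[XXO/OXX/OXO]+1*
p4 O@[XXO/OXX/OXO] terminal -1; root [XXO/O.X/..O] d6

value(XXO/O.X/..O, X) = +1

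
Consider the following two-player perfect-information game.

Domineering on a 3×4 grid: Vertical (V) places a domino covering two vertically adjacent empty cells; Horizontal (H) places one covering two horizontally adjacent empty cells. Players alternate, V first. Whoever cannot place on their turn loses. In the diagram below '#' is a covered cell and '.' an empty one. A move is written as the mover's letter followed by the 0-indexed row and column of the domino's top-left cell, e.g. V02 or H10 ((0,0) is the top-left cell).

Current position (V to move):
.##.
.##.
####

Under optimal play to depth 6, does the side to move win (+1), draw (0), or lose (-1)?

[.##./.##./####] V move#1: V00:+1/###./###./####*, V03:+1/.###/.###/####
[###./###./####] end (terminal -1, H#2); searched .##./.##./#### to 6

value(.##./.##./####, V) = +1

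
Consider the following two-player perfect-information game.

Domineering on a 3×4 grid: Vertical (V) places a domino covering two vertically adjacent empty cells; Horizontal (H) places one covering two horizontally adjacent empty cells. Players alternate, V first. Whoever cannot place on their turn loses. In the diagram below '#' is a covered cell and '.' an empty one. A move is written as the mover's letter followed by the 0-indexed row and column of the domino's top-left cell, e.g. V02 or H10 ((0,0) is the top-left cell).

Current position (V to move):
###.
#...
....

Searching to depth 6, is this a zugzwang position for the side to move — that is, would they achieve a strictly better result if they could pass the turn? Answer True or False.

zugzwang(###./#.../...., V) = False

[###./#.../....] V move#1: V03:-1/####/#..#/...., V11:-1/###./##../.#.., V12:+1/###./#.#./..#.*, V13:-1/###./#..#/...#
[###./#.#./..#.] H move#2: H20:-1/###./#.#./###.*
[###./#.#./###.] V move#3: V03:+1/####/#.##/###.*, V13:+1/###./#.##/####
[####/#.##/###.] end (terminal -1, H#4); searched ###./#.../.... to 6
if V skipped the turn, H would face:
~ [###./#.../....] H move#1: H11:+1/###./###./....*, H12:+1/###./#.##/...., H20:-1/###./#.../##.., H21:+1/###./#.../.##., H22:+1/###./#.../..##
~ [###./###./....] V move#2: V03:-1/####/####/....*, V13:-1/###./####/...#
~ [####/####/....] H move#3: H20:+1/####/####/##..*, H21:+1/####/####/.##., H22:+1/####/####/..##
~ [####/####/##..] end (terminal -1, V#4); searched ###./#.../.... to 6
compare (V): move=+1 vs pass=-1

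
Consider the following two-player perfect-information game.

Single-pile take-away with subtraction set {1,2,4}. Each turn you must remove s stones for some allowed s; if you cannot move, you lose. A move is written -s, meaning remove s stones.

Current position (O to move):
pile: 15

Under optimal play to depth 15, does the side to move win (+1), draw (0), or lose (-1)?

value(15, O) = -1

ply 1, O at 15 | -1=-1→14*; -2=-1→13; -4=-1→11
ply 2, X at 14 | -1=-1→13; -2=+1→12*; -4=-1→10
ply 3, O at 12 | -1=-1→11*; -2=-1→10; -4=-1→8
ply 4, X at 11 | -1=-1→10; -2=+1→9*; -4=-1→7
ply 5, O at 9 | -1=-1→8*; -2=-1→7; -4=-1→5
ply 6, X at 8 | -1=-1→7; -2=+1→6*; -4=-1→4
ply 7, O at 6 | -1=-1→5*; -2=-1→4; -4=-1→2
ply 8, X at 5 | -1=-1→4; -2=+1→3*; -4=-1→1
ply 9, O at 3 | -1=-1→2*; -2=-1→1
ply 10, X at 2 | -1=-1→1; -2=+1→0*
ply 11: 0 is terminal -1 (O); from 15 depth 15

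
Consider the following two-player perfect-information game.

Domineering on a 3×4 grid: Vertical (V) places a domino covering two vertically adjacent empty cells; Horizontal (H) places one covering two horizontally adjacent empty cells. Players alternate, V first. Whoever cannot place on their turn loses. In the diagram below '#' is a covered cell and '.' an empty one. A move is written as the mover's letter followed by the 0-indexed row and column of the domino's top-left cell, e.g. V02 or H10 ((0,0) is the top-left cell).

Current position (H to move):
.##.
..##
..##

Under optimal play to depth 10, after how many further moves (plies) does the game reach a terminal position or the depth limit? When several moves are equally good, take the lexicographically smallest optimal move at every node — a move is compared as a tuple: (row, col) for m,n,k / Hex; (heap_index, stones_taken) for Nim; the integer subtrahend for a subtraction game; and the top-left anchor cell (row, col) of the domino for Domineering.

p1 H@[.##./..##/..##]: H10[.##./####/..##]+1* H20[.##./..##/####]-1
p2 V@[.##./####/..##] terminal -1; root [.##./..##/..##] d10

PV length from [.##./..##/..##]: 1 ply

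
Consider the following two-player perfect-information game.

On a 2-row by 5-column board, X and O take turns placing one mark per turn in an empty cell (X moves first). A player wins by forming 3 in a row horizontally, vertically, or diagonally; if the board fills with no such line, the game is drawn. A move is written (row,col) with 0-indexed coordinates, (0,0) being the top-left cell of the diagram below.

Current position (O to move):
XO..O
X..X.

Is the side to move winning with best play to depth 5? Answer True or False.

O winning at [XO..O/X..X.]: False

p1 O@[XO..O/X..X.]: (0,2)[XOO.O/X..X.]+0* (0,3)[XO.OO/X..X.]+0 (1,1)[XO..O/XO.X.]+0 (1,2)[XO..O/X.OX.]+0 (1,4)[XO..O/X..XO]+0
p2 X@[XOO.O/X..X.]: (0,3)[XOOXO/X..X.]+0* (1,1)[XOO.O/XX.X.]-1 (1,2)[XOO.O/X.XX.]-1 (1,4)[XOO.O/X..XX]-1
p3 O@[XOOXO/X..X.]: (1,1)[XOOXO/XO.X.]+0* (1,2)[XOOXO/X.OX.]+0 (1,4)[XOOXO/X..XO]+0
p4 X@[XOOXO/XO.X.]: (1,2)[XOOXO/XOXX.]+0* (1,4)[XOOXO/XO.XX]+0
p5 O@[XOOXO/XOXX.]: (1,4)[XOOXO/XOXXO]+0*
p6 X@[XOOXO/XOXXO] terminal +0; root [XO..O/X..X.] d5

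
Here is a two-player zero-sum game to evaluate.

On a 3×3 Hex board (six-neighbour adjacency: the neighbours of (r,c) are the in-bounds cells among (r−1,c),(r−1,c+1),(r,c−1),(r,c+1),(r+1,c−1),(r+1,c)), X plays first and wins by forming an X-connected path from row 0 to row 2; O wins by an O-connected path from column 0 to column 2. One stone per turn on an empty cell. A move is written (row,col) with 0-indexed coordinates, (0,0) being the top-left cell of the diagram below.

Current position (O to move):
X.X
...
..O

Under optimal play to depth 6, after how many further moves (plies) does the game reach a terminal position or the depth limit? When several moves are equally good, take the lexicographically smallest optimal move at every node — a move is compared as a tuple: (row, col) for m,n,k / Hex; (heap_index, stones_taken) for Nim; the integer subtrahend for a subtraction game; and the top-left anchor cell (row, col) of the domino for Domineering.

PV length from [X.X/.../..O]: 5 plies

p1 O@[X.X/.../..O]: (0,1)[XOX/.../..O]-1 (1,0)[X.X/O../..O]-1 (1,1)[X.X/.O./..O]+1* (1,2)[X.X/..O/..O]-1 (2,0)[X.X/.../O.O]-1 (2,1)[X.X/.../.OO]-1
p2 X@[X.X/.O./..O]: (0,1)[XXX/.O./..O]-1* (1,0)[X.X/XO./..O]-1 (1,2)[X.X/.OX/..O]-1 (2,0)[X.X/.O./X.O]-1 (2,1)[X.X/.O./.XO]-1
p3 O@[XXX/.O./..O]: (1,0)[XXX/OO./..O]+1* (1,2)[XXX/.OO/..O]+1 (2,0)[XXX/.O./O.O]+1 (2,1)[XXX/.O./.OO]+1
p4 X@[XXX/OO./..O]: (1,2)[XXX/OOX/..O]-1* (2,0)[XXX/OO./X.O]-1 (2,1)[XXX/OO./.XO]-1
p5 O@[XXX/OOX/..O]: (2,0)[XXX/OOX/O.O]-1 (2,1)[XXX/OOX/.OO]+1*
p6 X@[XXX/OOX/.OO] terminal -1; root [X.X/.../..O] d6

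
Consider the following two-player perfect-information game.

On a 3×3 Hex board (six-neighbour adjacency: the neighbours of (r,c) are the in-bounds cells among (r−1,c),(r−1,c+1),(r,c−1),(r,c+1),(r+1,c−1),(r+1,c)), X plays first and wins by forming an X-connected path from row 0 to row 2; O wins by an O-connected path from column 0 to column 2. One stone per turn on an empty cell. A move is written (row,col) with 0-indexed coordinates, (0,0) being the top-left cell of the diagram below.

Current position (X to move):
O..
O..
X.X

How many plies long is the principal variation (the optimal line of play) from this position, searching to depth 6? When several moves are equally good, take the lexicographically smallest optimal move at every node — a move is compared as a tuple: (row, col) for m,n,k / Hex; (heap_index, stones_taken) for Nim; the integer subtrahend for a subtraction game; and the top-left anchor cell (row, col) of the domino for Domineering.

[O../O../X.X] X move#1: (0,1):-1/OX./O../X.X, (0,2):+1/O.X/O../X.X*, (1,1):+1/O../OX./X.X, (1,2):-1/O../O.X/X.X, (2,1):-1/O../O../XXX
[O.X/O../X.X] O move#2: (0,1):-1/OOX/O../X.X*, (1,1):-1/O.X/OO./X.X, (1,2):-1/O.X/O.O/X.X, (2,1):-1/O.X/O../XOX
[OOX/O../X.X] X move#3: (1,1):+1/OOX/OX./X.X*, (1,2):+1/OOX/O.X/X.X, (2,1):+1/OOX/O../XXX
[OOX/OX./X.X] end (terminal -1, O#4); searched O../O../X.X to 6

PV length from [O../O../X.X]: 3 plies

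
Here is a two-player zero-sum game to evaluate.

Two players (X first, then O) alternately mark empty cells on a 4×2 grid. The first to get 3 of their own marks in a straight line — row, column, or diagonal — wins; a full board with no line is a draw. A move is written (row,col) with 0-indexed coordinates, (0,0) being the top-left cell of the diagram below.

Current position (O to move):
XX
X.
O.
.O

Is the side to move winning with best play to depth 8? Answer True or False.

O winning at [XX/X./O./.O]: False

p1 O@[XX/X./O./.O]: (1,1)[XX/XO/O./.O]+0* (2,1)[XX/X./OO/.O]+0 (3,0)[XX/X./O./OO]+0
p2 X@[XX/XO/O./.O]: (2,1)[XX/XO/OX/.O]+0* (3,0)[XX/XO/O./XO]-1
p3 O@[XX/XO/OX/.O]: (3,0)[XX/XO/OX/OO]+0*
p4 X@[XX/XO/OX/OO] terminal +0; root [XX/X./O./.O] d8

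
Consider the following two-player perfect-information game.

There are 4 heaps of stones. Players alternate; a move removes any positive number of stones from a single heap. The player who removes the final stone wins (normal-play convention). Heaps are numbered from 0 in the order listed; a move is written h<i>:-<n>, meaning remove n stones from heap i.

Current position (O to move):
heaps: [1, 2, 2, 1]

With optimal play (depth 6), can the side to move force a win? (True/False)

ply 1, O at (1,2,2,1) | h0:-1=-1→(0,2,2,1)*; h1:-1=-1→(1,1,2,1); h1:-2=-1→(1,0,2,1); h2:-1=-1→(1,2,1,1); h2:-2=-1→(1,2,0,1); h3:-1=-1→(1,2,2,0)
ply 2, X at (0,2,2,1) | h1:-1=-1→(0,1,2,1); h1:-2=-1→(0,0,2,1); h2:-1=-1→(0,2,1,1); h2:-2=-1→(0,2,0,1); h3:-1=+1→(0,2,2,0)*
ply 3, O at (0,2,2,0) | h1:-1=-1→(0,1,2,0)*; h1:-2=-1→(0,0,2,0); h2:-1=-1→(0,2,1,0); h2:-2=-1→(0,2,0,0)
ply 4, X at (0,1,2,0) | h1:-1=-1→(0,0,2,0); h2:-1=+1→(0,1,1,0)*; h2:-2=-1→(0,1,0,0)
ply 5, O at (0,1,1,0) | h1:-1=-1→(0,0,1,0)*; h2:-1=-1→(0,1,0,0)
ply 6, X at (0,0,1,0) | h2:-1=+1→(0,0,0,0)*
ply 7: (0,0,0,0) is terminal -1 (O); from (1,2,2,1) depth 6

O winning at [(1,2,2,1)]: False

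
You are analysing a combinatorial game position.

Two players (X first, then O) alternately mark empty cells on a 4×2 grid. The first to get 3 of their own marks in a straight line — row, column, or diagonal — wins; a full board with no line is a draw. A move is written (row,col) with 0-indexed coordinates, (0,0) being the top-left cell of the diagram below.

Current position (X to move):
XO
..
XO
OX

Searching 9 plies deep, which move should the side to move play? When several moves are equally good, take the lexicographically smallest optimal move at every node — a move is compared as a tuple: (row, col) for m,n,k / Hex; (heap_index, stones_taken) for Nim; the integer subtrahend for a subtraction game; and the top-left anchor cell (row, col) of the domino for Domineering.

X's best at [XO/../XO/OX]: (1,0)

ply 1, X at XO/../XO/OX | (1,0)=+1→XO/X./XO/OX*; (1,1)=+0→XO/.X/XO/OX
ply 2: XO/X./XO/OX is terminal -1 (O); from XO/../XO/OX depth 9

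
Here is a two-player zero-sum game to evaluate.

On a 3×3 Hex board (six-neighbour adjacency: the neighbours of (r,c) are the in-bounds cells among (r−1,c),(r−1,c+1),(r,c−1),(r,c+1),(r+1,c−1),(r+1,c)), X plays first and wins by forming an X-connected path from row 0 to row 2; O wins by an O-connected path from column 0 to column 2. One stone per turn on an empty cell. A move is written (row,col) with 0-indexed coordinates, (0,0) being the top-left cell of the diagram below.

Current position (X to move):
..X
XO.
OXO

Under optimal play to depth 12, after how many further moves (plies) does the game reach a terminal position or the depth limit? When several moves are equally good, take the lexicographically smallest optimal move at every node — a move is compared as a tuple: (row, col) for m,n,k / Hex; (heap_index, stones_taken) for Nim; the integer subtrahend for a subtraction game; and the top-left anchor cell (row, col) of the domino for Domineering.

p1 X@[..X/XO./OXO]: (0,0)[X.X/XO./OXO]-1 (0,1)[.XX/XO./OXO]-1 (1,2)[..X/XOX/OXO]+1*
p2 O@[..X/XOX/OXO] terminal -1; root [..X/XO./OXO] d12

PV length from [..X/XO./OXO]: 1 ply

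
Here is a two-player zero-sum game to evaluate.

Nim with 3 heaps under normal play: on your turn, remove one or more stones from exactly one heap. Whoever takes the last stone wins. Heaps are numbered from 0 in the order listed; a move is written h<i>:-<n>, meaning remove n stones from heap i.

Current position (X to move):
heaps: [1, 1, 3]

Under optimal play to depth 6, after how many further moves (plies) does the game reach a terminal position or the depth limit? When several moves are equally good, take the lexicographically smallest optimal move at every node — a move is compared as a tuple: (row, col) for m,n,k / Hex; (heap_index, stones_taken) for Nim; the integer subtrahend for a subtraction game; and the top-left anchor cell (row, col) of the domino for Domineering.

ply 1, X at (1,1,3) | h0:-1=-1→(0,1,3); h1:-1=-1→(1,0,3); h2:-1=-1→(1,1,2); h2:-2=-1→(1,1,1); h2:-3=+1→(1,1,0)*
ply 2, O at (1,1,0) | h0:-1=-1→(0,1,0)*; h1:-1=-1→(1,0,0)
ply 3, X at (0,1,0) | h1:-1=+1→(0,0,0)*
ply 4: (0,0,0) is terminal -1 (O); from (1,1,3) depth 6

PV length from [(1,1,3)]: 3 plies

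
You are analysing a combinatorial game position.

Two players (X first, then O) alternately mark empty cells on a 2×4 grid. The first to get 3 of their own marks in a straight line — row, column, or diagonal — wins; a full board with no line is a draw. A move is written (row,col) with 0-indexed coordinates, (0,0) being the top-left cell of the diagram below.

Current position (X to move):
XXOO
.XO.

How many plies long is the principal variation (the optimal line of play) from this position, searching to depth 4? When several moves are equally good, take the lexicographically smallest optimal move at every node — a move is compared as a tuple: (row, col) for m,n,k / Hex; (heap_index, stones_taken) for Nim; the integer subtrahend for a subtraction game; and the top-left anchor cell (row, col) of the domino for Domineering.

PV length from [XXOO/.XO.]: 2 plies

ply 1, X at XXOO/.XO. | (1,0)=+0→XXOO/XXO.*; (1,3)=+0→XXOO/.XOX
ply 2, O at XXOO/XXO. | (1,3)=+0→XXOO/XXOO*
ply 3: XXOO/XXOO is terminal +0 (X); from XXOO/.XO. depth 4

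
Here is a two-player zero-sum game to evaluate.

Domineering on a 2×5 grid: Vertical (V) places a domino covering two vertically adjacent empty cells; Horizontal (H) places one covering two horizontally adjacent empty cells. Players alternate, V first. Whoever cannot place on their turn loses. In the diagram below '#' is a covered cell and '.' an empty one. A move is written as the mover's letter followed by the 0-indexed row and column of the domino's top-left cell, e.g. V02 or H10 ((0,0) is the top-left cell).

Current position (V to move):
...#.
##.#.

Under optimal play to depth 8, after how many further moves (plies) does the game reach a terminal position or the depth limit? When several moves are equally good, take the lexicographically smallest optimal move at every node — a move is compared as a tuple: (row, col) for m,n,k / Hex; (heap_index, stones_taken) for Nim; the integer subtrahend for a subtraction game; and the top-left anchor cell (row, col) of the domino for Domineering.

ply 1, V at ...#./##.#. | V02=+1→..##./####.*; V04=-1→...##/##.##
ply 2, H at ..##./####. | H00=-1→####./####.*
ply 3, V at ####./####. | V04=+1→#####/#####*
ply 4: #####/##### is terminal -1 (H); from ...#./##.#. depth 8

PV length from [...#./##.#.]: 3 plies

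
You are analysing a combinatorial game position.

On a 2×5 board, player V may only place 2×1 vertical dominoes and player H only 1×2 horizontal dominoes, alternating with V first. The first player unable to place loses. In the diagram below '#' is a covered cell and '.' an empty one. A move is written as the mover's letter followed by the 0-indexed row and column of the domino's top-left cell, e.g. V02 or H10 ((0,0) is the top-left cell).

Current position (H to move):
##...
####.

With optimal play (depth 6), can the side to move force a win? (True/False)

H winning at [##.../####.]: True

ply 1, H at ##.../####. | H02=-1→####./####.; H03=+1→##.##/####.*
ply 2: ##.##/####. is terminal -1 (V); from ##.../####. depth 6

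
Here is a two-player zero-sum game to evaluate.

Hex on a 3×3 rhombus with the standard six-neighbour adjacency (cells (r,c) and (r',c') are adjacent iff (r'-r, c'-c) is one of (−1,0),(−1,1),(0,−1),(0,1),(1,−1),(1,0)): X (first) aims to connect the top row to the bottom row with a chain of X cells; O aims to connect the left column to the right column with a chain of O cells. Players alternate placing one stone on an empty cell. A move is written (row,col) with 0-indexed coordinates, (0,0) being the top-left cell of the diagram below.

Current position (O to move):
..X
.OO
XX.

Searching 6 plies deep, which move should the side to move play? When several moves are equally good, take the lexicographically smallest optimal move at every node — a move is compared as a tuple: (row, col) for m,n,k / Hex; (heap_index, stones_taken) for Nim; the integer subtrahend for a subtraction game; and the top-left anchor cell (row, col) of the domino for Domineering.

O's best at [..X/.OO/XX.]: (0,0)

ply 1, O at ..X/.OO/XX. | (0,0)=+1→O.X/.OO/XX.*; (0,1)=+1→.OX/.OO/XX.; (1,0)=+1→..X/OOO/XX.; (2,2)=-1→..X/.OO/XXO
ply 2, X at O.X/.OO/XX. | (0,1)=-1→OXX/.OO/XX.*; (1,0)=-1→O.X/XOO/XX.; (2,2)=-1→O.X/.OO/XXX
ply 3, O at OXX/.OO/XX. | (1,0)=+1→OXX/OOO/XX.*; (2,2)=-1→OXX/.OO/XXO
ply 4: OXX/OOO/XX. is terminal -1 (X); from ..X/.OO/XX. depth 6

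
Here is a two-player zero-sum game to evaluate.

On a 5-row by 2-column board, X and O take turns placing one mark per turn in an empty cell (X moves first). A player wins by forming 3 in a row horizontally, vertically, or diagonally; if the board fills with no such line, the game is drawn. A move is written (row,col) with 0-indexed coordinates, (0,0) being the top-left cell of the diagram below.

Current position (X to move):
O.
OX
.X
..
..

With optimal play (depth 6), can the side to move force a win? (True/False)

p1 X@[O./OX/.X/../..]: (0,1)[OX/OX/.X/../..]+1* (2,0)[O./OX/XX/../..]+1 (3,0)[O./OX/.X/X./..]-1 (3,1)[O./OX/.X/.X/..]+1 (4,0)[O./OX/.X/../X.]-1 (4,1)[O./OX/.X/../.X]-1
p2 O@[OX/OX/.X/../..] terminal -1; root [O./OX/.X/../..] d6

X winning at [O./OX/.X/../..]: True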